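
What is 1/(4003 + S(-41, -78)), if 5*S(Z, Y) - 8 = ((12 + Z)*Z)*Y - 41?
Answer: -1/14552 ≈ -6.8719e-5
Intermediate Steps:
S(Z, Y) = -33/5 + Y*Z*(12 + Z)/5 (S(Z, Y) = 8/5 + (((12 + Z)*Z)*Y - 41)/5 = 8/5 + ((Z*(12 + Z))*Y - 41)/5 = 8/5 + (Y*Z*(12 + Z) - 41)/5 = 8/5 + (-41 + Y*Z*(12 + Z))/5 = 8/5 + (-41/5 + Y*Z*(12 + Z)/5) = -33/5 + Y*Z*(12 + Z)/5)
1/(4003 + S(-41, -78)) = 1/(4003 + (-33/5 + (⅕)*(-78)*(-41)² + (12/5)*(-78)*(-41))) = 1/(4003 + (-33/5 + (⅕)*(-78)*1681 + 38376/5)) = 1/(4003 + (-33/5 - 131118/5 + 38376/5)) = 1/(4003 - 18555) = 1/(-14552) = -1/14552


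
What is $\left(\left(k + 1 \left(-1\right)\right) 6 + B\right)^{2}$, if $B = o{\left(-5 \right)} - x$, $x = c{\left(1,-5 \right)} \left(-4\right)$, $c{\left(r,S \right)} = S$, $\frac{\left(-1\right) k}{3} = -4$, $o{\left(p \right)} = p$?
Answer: $1681$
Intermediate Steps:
$k = 12$ ($k = \left(-3\right) \left(-4\right) = 12$)
$x = 20$ ($x = \left(-5\right) \left(-4\right) = 20$)
$B = -25$ ($B = -5 - 20 = -25$)
$\left(\left(k + 1 \left(-1\right)\right) 6 + B\right)^{2} = \left(\left(12 + 1 \left(-1\right)\right) 6 - 25\right)^{2} = \left(\left(12 - 1\right) 6 - 25\right)^{2} = \left(11 \cdot 6 - 25\right)^{2} = \left(66 - 25\right)^{2} = 41^{2} = 1681$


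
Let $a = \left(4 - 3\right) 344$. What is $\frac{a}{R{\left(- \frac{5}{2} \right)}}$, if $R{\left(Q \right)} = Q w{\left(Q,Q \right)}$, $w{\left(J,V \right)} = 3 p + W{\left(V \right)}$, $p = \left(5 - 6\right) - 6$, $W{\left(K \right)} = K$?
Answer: $\frac{1376}{235} \approx 5.8553$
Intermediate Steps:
$p = -7$ ($p = \left(5 - 6\right) - 6 = -1 - 6 = -7$)
$w{\left(J,V \right)} = -21 + V$ ($w{\left(J,V \right)} = 3 \left(-7\right) + V = -21 + V$)
$a = 344$ ($a = \left(4 - 3\right) 344 = 1 \cdot 344 = 344$)
$R{\left(Q \right)} = Q \left(-21 + Q\right)$
$\frac{a}{R{\left(- \frac{5}{2} \right)}} = \frac{344}{- \frac{5}{2} \left(-21 - \frac{5}{2}\right)} = \frac{344}{\left(-5\right) \frac{1}{2} \left(-21 - \frac{5}{2}\right)} = \frac{344}{\left(- \frac{5}{2}\right) \left(-21 - \frac{5}{2}\right)} = \frac{344}{\left(- \frac{5}{2}\right) \left(- \frac{47}{2}\right)} = \frac{344}{\frac{235}{4}} = 344 \cdot \frac{4}{235} = \frac{1376}{235}$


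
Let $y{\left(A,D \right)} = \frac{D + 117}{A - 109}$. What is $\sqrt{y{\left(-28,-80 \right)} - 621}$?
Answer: $\frac{i \sqrt{11660618}}{137} \approx 24.925 i$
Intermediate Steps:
$y{\left(A,D \right)} = \frac{117 + D}{-109 + A}$
$\sqrt{y{\left(-28,-80 \right)} - 621} = \sqrt{\frac{117 - 80}{-109 - 28} - 621} = \sqrt{\frac{1}{-137} \cdot 37 - 621} = \sqrt{\left(- \frac{1}{137}\right) 37 - 621} = \sqrt{- \frac{37}{137} - 621} = \sqrt{- \frac{85114}{137}} = \frac{i \sqrt{11660618}}{137}$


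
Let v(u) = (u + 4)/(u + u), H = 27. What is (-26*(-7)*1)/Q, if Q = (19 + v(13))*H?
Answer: 676/1971 ≈ 0.34297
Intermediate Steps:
v(u) = (4 + u)/(2*u) (v(u) = (4 + u)/((2*u)) = (4 + u)*(1/(2*u)) = (4 + u)/(2*u))
Q = 13797/26 (Q = (19 + (1/2)*(4 + 13)/13)*27 = (19 + (1/2)*(1/13)*17)*27 = (19 + 17/26)*27 = (511/26)*27 = 13797/26 ≈ 530.65)
(-26*(-7)*1)/Q = (-26*(-7)*1)/(13797/26) = (182*1)*(26/13797) = 182*(26/13797) = 676/1971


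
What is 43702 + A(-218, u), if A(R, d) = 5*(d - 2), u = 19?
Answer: 43787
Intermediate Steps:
A(R, d) = -10 + 5*d (A(R, d) = 5*(-2 + d) = -10 + 5*d)
43702 + A(-218, u) = 43702 + (-10 + 5*19) = 43702 + (-10 + 95) = 43702 + 85 = 43787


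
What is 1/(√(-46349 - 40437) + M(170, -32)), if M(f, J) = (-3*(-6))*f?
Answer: 1530/4725193 - I*√86786/9450386 ≈ 0.0003238 - 3.1173e-5*I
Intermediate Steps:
M(f, J) = 18*f
1/(√(-46349 - 40437) + M(170, -32)) = 1/(√(-46349 - 40437) + 18*170) = 1/(√(-86786) + 3060) = 1/(I*√86786 + 3060) = 1/(3060 + I*√86786)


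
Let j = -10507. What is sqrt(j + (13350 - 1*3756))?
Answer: I*sqrt(913) ≈ 30.216*I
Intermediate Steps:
sqrt(j + (13350 - 1*3756)) = sqrt(-10507 + (13350 - 1*3756)) = sqrt(-10507 + (13350 - 3756)) = sqrt(-10507 + 9594) = sqrt(-913) = I*sqrt(913)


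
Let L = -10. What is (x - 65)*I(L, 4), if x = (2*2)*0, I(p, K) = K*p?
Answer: 2600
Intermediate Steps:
x = 0 (x = 4*0 = 0)
(x - 65)*I(L, 4) = (0 - 65)*(4*(-10)) = -65*(-40) = 2600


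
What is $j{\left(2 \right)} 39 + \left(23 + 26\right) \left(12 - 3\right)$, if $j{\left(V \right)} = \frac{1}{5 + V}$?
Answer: $\frac{3126}{7} \approx 446.57$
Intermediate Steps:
$j{\left(2 \right)} 39 + \left(23 + 26\right) \left(12 - 3\right) = \frac{1}{5 + 2} \cdot 39 + \left(23 + 26\right) \left(12 - 3\right) = \frac{1}{7} \cdot 39 + 49 \cdot 9 = \frac{1}{7} \cdot 39 + 441 = \frac{39}{7} + 441 = \frac{3126}{7}$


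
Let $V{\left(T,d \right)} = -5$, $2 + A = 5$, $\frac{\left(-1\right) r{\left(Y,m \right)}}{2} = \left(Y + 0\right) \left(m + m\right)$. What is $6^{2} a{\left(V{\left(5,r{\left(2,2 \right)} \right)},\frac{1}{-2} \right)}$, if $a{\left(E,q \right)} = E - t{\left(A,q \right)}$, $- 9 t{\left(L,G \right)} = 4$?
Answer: $-164$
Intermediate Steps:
$r{\left(Y,m \right)} = - 4 Y m$ ($r{\left(Y,m \right)} = - 2 \left(Y + 0\right) \left(m + m\right) = - 2 Y 2 m = - 2 \cdot 2 Y m = - 4 Y m$)
$A = 3$ ($A = -2 + 5 = 3$)
$t{\left(L,G \right)} = - \frac{4}{9}$ ($t{\left(L,G \right)} = \left(- \frac{1}{9}\right) 4 = - \frac{4}{9}$)
$a{\left(E,q \right)} = \frac{4}{9} + E$ ($a{\left(E,q \right)} = E - - \frac{4}{9} = E + \frac{4}{9} = \frac{4}{9} + E$)
$6^{2} a{\left(V{\left(5,r{\left(2,2 \right)} \right)},\frac{1}{-2} \right)} = 6^{2} \left(\frac{4}{9} - 5\right) = 36 \left(- \frac{41}{9}\right) = -164$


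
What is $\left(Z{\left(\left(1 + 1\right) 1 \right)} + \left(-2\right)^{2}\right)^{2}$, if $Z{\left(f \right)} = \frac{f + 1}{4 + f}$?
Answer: $\frac{81}{4} \approx 20.25$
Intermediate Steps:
$Z{\left(f \right)} = \frac{1 + f}{4 + f}$
$\left(Z{\left(\left(1 + 1\right) 1 \right)} + \left(-2\right)^{2}\right)^{2} = \left(\frac{1 + \left(1 + 1\right) 1}{4 + \left(1 + 1\right) 1} + \left(-2\right)^{2}\right)^{2} = \left(\frac{1 + 2 \cdot 1}{4 + 2 \cdot 1} + 4\right)^{2} = \left(\frac{1 + 2}{4 + 2} + 4\right)^{2} = \left(\frac{1}{6} \cdot 3 + 4\right)^{2} = \left(\frac{1}{2} + 4\right)^{2} = \left(\frac{9}{2}\right)^{2} = \frac{81}{4}$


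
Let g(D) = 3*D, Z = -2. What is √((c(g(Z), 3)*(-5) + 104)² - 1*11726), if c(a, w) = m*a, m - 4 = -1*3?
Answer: √6230 ≈ 78.930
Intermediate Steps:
m = 1 (m = 4 - 1*3 = 4 - 3 = 1)
c(a, w) = a (c(a, w) = 1*a = a)
√((c(g(Z), 3)*(-5) + 104)² - 1*11726) = √(((3*(-2))*(-5) + 104)² - 1*11726) = √((-6*(-5) + 104)² - 11726) = √((30 + 104)² - 11726) = √(134² - 11726) = √(17956 - 11726) = √6230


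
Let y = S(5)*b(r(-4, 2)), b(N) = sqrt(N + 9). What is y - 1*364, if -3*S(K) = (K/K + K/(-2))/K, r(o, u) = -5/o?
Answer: -364 + sqrt(41)/20 ≈ -363.68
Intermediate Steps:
S(K) = -(1 - K/2)/(3*K) (S(K) = -(K/K + K/(-2))/(3*K) = -(1 + K*(-1/2))/(3*K) = -(1 - K/2)/(3*K))
b(N) = sqrt(9 + N)
y = sqrt(41)/20 (y = ((1/6)*(-2 + 5)/5)*sqrt(9 - 5/(-4)) = ((1/6)*(1/5)*3)*sqrt(9 - 5*(-1/4)) = sqrt(9 + 5/4)/10 = sqrt(41/4)/10 = (sqrt(41)/2)/10 = sqrt(41)/20 ≈ 0.32016)
y - 1*364 = sqrt(41)/20 - 1*364 = sqrt(41)/20 - 364 = -364 + sqrt(41)/20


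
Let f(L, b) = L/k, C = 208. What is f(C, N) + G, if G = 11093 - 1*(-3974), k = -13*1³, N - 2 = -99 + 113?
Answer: 15051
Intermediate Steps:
N = 16 (N = 2 + (-99 + 113) = 2 + 14 = 16)
k = -13 (k = -13*1 = -13)
f(L, b) = -L/13 (f(L, b) = L/(-13) = L*(-1/13) = -L/13)
G = 15067 (G = 11093 + 3974 = 15067)
f(C, N) + G = -1/13*208 + 15067 = -16 + 15067 = 15051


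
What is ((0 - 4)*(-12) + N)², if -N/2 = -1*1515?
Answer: 9474084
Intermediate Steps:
N = 3030 (N = -(-2)*1515 = -2*(-1515) = 3030)
((0 - 4)*(-12) + N)² = ((0 - 4)*(-12) + 3030)² = (-4*(-12) + 3030)² = (48 + 3030)² = 3078² = 9474084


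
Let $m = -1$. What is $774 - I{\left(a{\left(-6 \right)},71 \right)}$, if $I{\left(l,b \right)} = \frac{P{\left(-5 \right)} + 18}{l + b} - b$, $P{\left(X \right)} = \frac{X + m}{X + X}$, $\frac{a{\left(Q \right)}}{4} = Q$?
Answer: $\frac{198482}{235} \approx 844.6$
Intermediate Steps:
$a{\left(Q \right)} = 4 Q$
$P{\left(X \right)} = \frac{-1 + X}{2 X}$ ($P{\left(X \right)} = \frac{X - 1}{X + X} = \frac{-1 + X}{2 X}$)
$I{\left(l,b \right)} = - b + \frac{93}{5 \left(b + l\right)}$ ($I{\left(l,b \right)} = \frac{\frac{-1 - 5}{2 \left(-5\right)} + 18}{l + b} - b = \frac{\frac{1}{2} \left(- \frac{1}{5}\right) \left(-6\right) + 18}{b + l} - b = \frac{\frac{3}{5} + 18}{b + l} - b = \frac{93}{5 \left(b + l\right)} - b = - b + \frac{93}{5 \left(b + l\right)}$)
$774 - I{\left(a{\left(-6 \right)},71 \right)} = 774 - \frac{\frac{93}{5} - 71^{2} - 71 \cdot 4 \left(-6\right)}{71 + 4 \left(-6\right)} = 774 - \frac{\frac{93}{5} - 5041 - 71 \left(-24\right)}{71 - 24} = 774 - \frac{\frac{93}{5} - 5041 + 1704}{47} = 774 - \frac{1}{47} \left(- \frac{16592}{5}\right) = 774 - - \frac{16592}{235} = 774 + \frac{16592}{235} = \frac{198482}{235}$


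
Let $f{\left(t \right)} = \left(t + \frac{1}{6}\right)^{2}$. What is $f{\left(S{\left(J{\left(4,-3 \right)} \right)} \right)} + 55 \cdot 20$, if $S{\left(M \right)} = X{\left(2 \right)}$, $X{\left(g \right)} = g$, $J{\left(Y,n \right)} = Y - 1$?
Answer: $\frac{39769}{36} \approx 1104.7$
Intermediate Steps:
$J{\left(Y,n \right)} = -1 + Y$ ($J{\left(Y,n \right)} = Y - 1 = -1 + Y$)
$S{\left(M \right)} = 2$
$f{\left(t \right)} = \left(\frac{1}{6} + t\right)^{2}$ ($f{\left(t \right)} = \left(t + \frac{1}{6}\right)^{2} = \left(\frac{1}{6} + t\right)^{2}$)
$f{\left(S{\left(J{\left(4,-3 \right)} \right)} \right)} + 55 \cdot 20 = \frac{\left(1 + 6 \cdot 2\right)^{2}}{36} + 55 \cdot 20 = \frac{\left(1 + 12\right)^{2}}{36} + 1100 = \frac{13^{2}}{36} + 1100 = \frac{1}{36} \cdot 169 + 1100 = \frac{169}{36} + 1100 = \frac{39769}{36}$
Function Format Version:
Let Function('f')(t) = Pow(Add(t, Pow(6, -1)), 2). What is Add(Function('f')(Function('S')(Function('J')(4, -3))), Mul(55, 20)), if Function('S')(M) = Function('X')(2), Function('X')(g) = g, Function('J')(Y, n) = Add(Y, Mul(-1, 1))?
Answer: Rational(39769, 36) ≈ 1104.7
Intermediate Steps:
Function('J')(Y, n) = Add(-1, Y) (Function('J')(Y, n) = Add(Y, -1) = Add(-1, Y))
Function('S')(M) = 2
Function('f')(t) = Pow(Add(Rational(1, 6), t), 2) (Function('f')(t) = Pow(Add(t, Rational(1, 6)), 2) = Pow(Add(Rational(1, 6), t), 2))
Add(Function('f')(Function('S')(Function('J')(4, -3))), Mul(55, 20)) = Add(Mul(Rational(1, 36), Pow(Add(1, Mul(6, 2)), 2)), Mul(55, 20)) = Add(Mul(Rational(1, 36), Pow(Add(1, 12), 2)), 1100) = Add(Mul(Rational(1, 36), Pow(13, 2)), 1100) = Add(Mul(Rational(1, 36), 169), 1100) = Add(Rational(169, 36), 1100) = Rational(39769, 36)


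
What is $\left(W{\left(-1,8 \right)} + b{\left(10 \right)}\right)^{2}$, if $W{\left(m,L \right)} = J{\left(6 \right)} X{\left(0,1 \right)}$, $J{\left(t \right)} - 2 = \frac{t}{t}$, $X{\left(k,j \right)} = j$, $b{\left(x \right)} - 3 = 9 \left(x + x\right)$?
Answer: $34596$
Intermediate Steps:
$b{\left(x \right)} = 3 + 18 x$ ($b{\left(x \right)} = 3 + 9 \left(x + x\right) = 3 + 9 \cdot 2 x = 3 + 18 x$)
$J{\left(t \right)} = 3$ ($J{\left(t \right)} = 2 + \frac{t}{t} = 2 + 1 = 3$)
$W{\left(m,L \right)} = 3$ ($W{\left(m,L \right)} = 3 \cdot 1 = 3$)
$\left(W{\left(-1,8 \right)} + b{\left(10 \right)}\right)^{2} = \left(3 + \left(3 + 18 \cdot 10\right)\right)^{2} = \left(3 + \left(3 + 180\right)\right)^{2} = \left(3 + 183\right)^{2} = 186^{2} = 34596$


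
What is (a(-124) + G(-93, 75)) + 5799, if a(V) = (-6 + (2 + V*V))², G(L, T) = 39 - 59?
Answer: 236304163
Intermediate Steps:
G(L, T) = -20
a(V) = (-4 + V²)² (a(V) = (-6 + (2 + V²))² = (-4 + V²)²)
(a(-124) + G(-93, 75)) + 5799 = ((-4 + (-124)²)² - 20) + 5799 = ((-4 + 15376)² - 20) + 5799 = (15372² - 20) + 5799 = (236298384 - 20) + 5799 = 236298364 + 5799 = 236304163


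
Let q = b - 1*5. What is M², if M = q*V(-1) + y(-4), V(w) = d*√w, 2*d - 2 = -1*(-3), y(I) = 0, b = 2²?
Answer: -25/4 ≈ -6.2500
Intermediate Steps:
b = 4
q = -1 (q = 4 - 1*5 = 4 - 5 = -1)
d = 5/2 (d = 1 + (-1*(-3))/2 = 1 + (½)*3 = 1 + 3/2 = 5/2 ≈ 2.5000)
V(w) = 5*√w/2
M = -5*I/2 (M = -5*√(-1)/2 + 0 = -5*I/2 + 0 = -5*I/2 ≈ -2.5*I)
M² = (-5*I/2)² = -25/4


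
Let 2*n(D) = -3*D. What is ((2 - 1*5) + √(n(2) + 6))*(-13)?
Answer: 39 - 13*√3 ≈ 16.483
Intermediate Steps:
n(D) = -3*D/2 (n(D) = (-3*D)/2 = -3*D/2)
((2 - 1*5) + √(n(2) + 6))*(-13) = ((2 - 1*5) + √(-3/2*2 + 6))*(-13) = ((2 - 5) + √(-3 + 6))*(-13) = (-3 + √3)*(-13) = 39 - 13*√3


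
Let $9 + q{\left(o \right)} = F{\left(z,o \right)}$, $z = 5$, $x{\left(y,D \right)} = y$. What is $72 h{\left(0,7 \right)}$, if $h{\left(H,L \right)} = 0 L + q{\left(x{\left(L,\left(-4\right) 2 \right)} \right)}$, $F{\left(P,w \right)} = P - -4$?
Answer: $0$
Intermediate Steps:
$F{\left(P,w \right)} = 4 + P$ ($F{\left(P,w \right)} = P + 4 = 4 + P$)
$q{\left(o \right)} = 0$ ($q{\left(o \right)} = -9 + \left(4 + 5\right) = -9 + 9 = 0$)
$h{\left(H,L \right)} = 0$ ($h{\left(H,L \right)} = 0 L + 0 = 0 + 0 = 0$)
$72 h{\left(0,7 \right)} = 72 \cdot 0 = 0$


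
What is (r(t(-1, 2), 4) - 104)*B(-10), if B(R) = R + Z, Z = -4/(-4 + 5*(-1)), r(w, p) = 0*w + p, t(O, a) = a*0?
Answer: 8600/9 ≈ 955.56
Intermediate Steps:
t(O, a) = 0
r(w, p) = p (r(w, p) = 0 + p = p)
Z = 4/9 (Z = -4/(-4 - 5) = -4/(-9) = -4*(-⅑) = 4/9 ≈ 0.44444)
B(R) = 4/9 + R (B(R) = R + 4/9 = 4/9 + R)
(r(t(-1, 2), 4) - 104)*B(-10) = (4 - 104)*(4/9 - 10) = -100*(-86/9) = 8600/9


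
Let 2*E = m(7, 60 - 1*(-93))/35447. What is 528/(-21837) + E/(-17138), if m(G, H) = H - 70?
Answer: -213837325629/8843849406788 ≈ -0.024179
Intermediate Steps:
m(G, H) = -70 + H
E = 83/70894 (E = ((-70 + (60 - 1*(-93)))/35447)/2 = ((-70 + (60 + 93))*(1/35447))/2 = ((-70 + 153)*(1/35447))/2 = (83*(1/35447))/2 = (½)*(83/35447) = 83/70894 ≈ 0.0011708)
528/(-21837) + E/(-17138) = 528/(-21837) + (83/70894)/(-17138) = 528*(-1/21837) + (83/70894)*(-1/17138) = -176/7279 - 83/1214981372 = -213837325629/8843849406788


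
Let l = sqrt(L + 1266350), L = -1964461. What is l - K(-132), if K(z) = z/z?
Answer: -1 + I*sqrt(698111) ≈ -1.0 + 835.53*I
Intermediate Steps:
K(z) = 1
l = I*sqrt(698111) (l = sqrt(-1964461 + 1266350) = sqrt(-698111) = I*sqrt(698111) ≈ 835.53*I)
l - K(-132) = I*sqrt(698111) - 1*1 = I*sqrt(698111) - 1 = -1 + I*sqrt(698111)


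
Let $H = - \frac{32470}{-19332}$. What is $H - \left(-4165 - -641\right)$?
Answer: $\frac{34079219}{9666} \approx 3525.7$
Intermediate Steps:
$H = \frac{16235}{9666}$ ($H = \left(-32470\right) \left(- \frac{1}{19332}\right) = \frac{16235}{9666} \approx 1.6796$)
$H - \left(-4165 - -641\right) = \frac{16235}{9666} - \left(-4165 - -641\right) = \frac{16235}{9666} - \left(-4165 + 641\right) = \frac{16235}{9666} - -3524 = \frac{16235}{9666} + 3524 = \frac{34079219}{9666}$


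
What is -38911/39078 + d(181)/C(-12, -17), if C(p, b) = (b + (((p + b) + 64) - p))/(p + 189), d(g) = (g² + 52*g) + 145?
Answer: 292119989/1170 ≈ 2.4968e+5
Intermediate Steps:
d(g) = 145 + g² + 52*g
C(p, b) = (64 + 2*b)/(189 + p) (C(p, b) = (b + (((b + p) + 64) - p))/(189 + p) = (b + ((64 + b + p) - p))/(189 + p) = (b + (64 + b))/(189 + p) = (64 + 2*b)/(189 + p))
-38911/39078 + d(181)/C(-12, -17) = -38911/39078 + (145 + 181² + 52*181)/((2*(32 - 17)/(189 - 12))) = -38911*1/39078 + (145 + 32761 + 9412)/((2*15/177)) = -233/234 + 42318/((2*(1/177)*15)) = -233/234 + 42318/(10/59) = -233/234 + 42318*(59/10) = -233/234 + 1248381/5 = 292119989/1170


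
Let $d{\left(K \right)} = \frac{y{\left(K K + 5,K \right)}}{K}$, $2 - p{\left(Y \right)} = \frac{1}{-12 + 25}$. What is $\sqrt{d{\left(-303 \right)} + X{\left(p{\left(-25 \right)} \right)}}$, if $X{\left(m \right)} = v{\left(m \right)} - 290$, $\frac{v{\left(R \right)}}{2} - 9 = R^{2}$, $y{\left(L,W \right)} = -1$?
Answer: $\frac{i \sqrt{4105463655}}{3939} \approx 16.267 i$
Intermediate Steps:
$p{\left(Y \right)} = \frac{25}{13}$ ($p{\left(Y \right)} = 2 - \frac{1}{-12 + 25} = 2 - \frac{1}{13} = \frac{25}{13}$)
$v{\left(R \right)} = 18 + 2 R^{2}$
$d{\left(K \right)} = - \frac{1}{K}$
$X{\left(m \right)} = -272 + 2 m^{2}$ ($X{\left(m \right)} = \left(18 + 2 m^{2}\right) - 290 = -272 + 2 m^{2}$)
$\sqrt{d{\left(-303 \right)} + X{\left(p{\left(-25 \right)} \right)}} = \sqrt{- \frac{1}{-303} - \left(272 - 2 \left(\frac{25}{13}\right)^{2}\right)} = \sqrt{\left(-1\right) \left(- \frac{1}{303}\right) + \left(-272 + 2 \cdot \frac{625}{169}\right)} = \sqrt{\frac{1}{303} + \left(-272 + \frac{1250}{169}\right)} = \sqrt{\frac{1}{303} - \frac{44718}{169}} = \sqrt{- \frac{13549385}{51207}} = \frac{i \sqrt{4105463655}}{3939}$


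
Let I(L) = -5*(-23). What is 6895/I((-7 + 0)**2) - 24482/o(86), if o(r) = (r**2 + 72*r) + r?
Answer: 9146680/157251 ≈ 58.166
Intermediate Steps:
o(r) = r**2 + 73*r
I(L) = 115
6895/I((-7 + 0)**2) - 24482/o(86) = 6895/115 - 24482*1/(86*(73 + 86)) = 6895*(1/115) - 24482/(86*159) = 1379/23 - 24482/13674 = 1379/23 - 24482*1/13674 = 1379/23 - 12241/6837 = 9146680/157251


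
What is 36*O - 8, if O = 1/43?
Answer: -308/43 ≈ -7.1628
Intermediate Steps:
O = 1/43 ≈ 0.023256
36*O - 8 = 36*(1/43) - 8 = 36/43 - 8 = -308/43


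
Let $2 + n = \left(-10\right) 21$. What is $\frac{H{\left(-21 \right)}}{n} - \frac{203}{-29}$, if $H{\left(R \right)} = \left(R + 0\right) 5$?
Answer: $\frac{1589}{212} \approx 7.4953$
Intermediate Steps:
$n = -212$ ($n = -2 - 210 = -212$)
$H{\left(R \right)} = 5 R$ ($H{\left(R \right)} = R 5 = 5 R$)
$\frac{H{\left(-21 \right)}}{n} - \frac{203}{-29} = \frac{5 \left(-21\right)}{-212} - \frac{203}{-29} = \left(-105\right) \left(- \frac{1}{212}\right) - -7 = \frac{105}{212} + 7 = \frac{1589}{212}$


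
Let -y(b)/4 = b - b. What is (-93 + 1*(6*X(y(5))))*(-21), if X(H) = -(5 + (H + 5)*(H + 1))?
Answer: 3213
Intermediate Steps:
y(b) = 0 (y(b) = -4*(b - b) = -4*0 = 0)
X(H) = -5 - (1 + H)*(5 + H) (X(H) = -(5 + (5 + H)*(1 + H)) = -(5 + (1 + H)*(5 + H)) = -5 - (1 + H)*(5 + H))
(-93 + 1*(6*X(y(5))))*(-21) = (-93 + 1*(6*(-10 - 1*0**2 - 6*0)))*(-21) = (-93 + 1*(6*(-10 - 1*0 + 0)))*(-21) = (-93 + 1*(6*(-10 + 0 + 0)))*(-21) = (-93 + 1*(6*(-10)))*(-21) = (-93 + 1*(-60))*(-21) = (-93 - 60)*(-21) = -153*(-21) = 3213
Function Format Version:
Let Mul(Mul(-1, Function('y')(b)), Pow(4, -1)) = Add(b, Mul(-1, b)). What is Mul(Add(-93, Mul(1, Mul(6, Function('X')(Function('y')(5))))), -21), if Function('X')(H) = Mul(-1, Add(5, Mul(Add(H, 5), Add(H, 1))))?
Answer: 3213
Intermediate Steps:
Function('y')(b) = 0 (Function('y')(b) = Mul(-4, Add(b, Mul(-1, b))) = Mul(-4, 0) = 0)
Function('X')(H) = Add(-5, Mul(-1, Add(1, H), Add(5, H))) (Function('X')(H) = Mul(-1, Add(5, Mul(Add(5, H), Add(1, H)))) = Mul(-1, Add(5, Mul(Add(1, H), Add(5, H)))) = Add(-5, Mul(-1, Add(1, H), Add(5, H))))
Mul(Add(-93, Mul(1, Mul(6, Function('X')(Function('y')(5))))), -21) = Mul(Add(-93, Mul(1, Mul(6, Add(-10, Mul(-1, Pow(0, 2)), Mul(-6, 0))))), -21) = Mul(Add(-93, Mul(1, Mul(6, Add(-10, Mul(-1, 0), 0)))), -21) = Mul(Add(-93, Mul(1, Mul(6, Add(-10, 0, 0)))), -21) = Mul(Add(-93, Mul(1, Mul(6, -10))), -21) = Mul(Add(-93, Mul(1, -60)), -21) = Mul(Add(-93, -60), -21) = Mul(-153, -21) = 3213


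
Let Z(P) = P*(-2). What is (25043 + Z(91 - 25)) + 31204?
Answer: 56115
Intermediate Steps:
Z(P) = -2*P
(25043 + Z(91 - 25)) + 31204 = (25043 - 2*(91 - 25)) + 31204 = (25043 - 2*66) + 31204 = (25043 - 132) + 31204 = 24911 + 31204 = 56115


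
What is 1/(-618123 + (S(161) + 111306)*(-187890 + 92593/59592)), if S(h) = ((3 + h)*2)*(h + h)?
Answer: -29796/1214418087449215 ≈ -2.4535e-11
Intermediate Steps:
S(h) = 2*h*(6 + 2*h) (S(h) = (6 + 2*h)*(2*h) = 2*h*(6 + 2*h))
1/(-618123 + (S(161) + 111306)*(-187890 + 92593/59592)) = 1/(-618123 + (4*161*(3 + 161) + 111306)*(-187890 + 92593/59592)) = 1/(-618123 + (4*161*164 + 111306)*(-187890 + 92593*(1/59592))) = 1/(-618123 + (105616 + 111306)*(-187890 + 92593/59592)) = 1/(-618123 + 216922*(-11196648287/59592)) = 1/(-618123 - 1214399669856307/29796) = 1/(-1214418087449215/29796) = -29796/1214418087449215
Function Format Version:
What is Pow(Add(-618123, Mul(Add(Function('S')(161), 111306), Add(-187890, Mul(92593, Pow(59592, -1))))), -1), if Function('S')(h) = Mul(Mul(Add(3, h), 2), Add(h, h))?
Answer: Rational(-29796, 1214418087449215) ≈ -2.4535e-11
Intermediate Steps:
Function('S')(h) = Mul(2, h, Add(6, Mul(2, h))) (Function('S')(h) = Mul(Add(6, Mul(2, h)), Mul(2, h)) = Mul(2, h, Add(6, Mul(2, h))))
Pow(Add(-618123, Mul(Add(Function('S')(161), 111306), Add(-187890, Mul(92593, Pow(59592, -1))))), -1) = Pow(Add(-618123, Mul(Add(Mul(4, 161, Add(3, 161)), 111306), Add(-187890, Mul(92593, Pow(59592, -1))))), -1) = Pow(Add(-618123, Mul(Add(Mul(4, 161, 164), 111306), Add(-187890, Mul(92593, Rational(1, 59592))))), -1) = Pow(Add(-618123, Mul(Add(105616, 111306), Add(-187890, Rational(92593, 59592)))), -1) = Pow(Add(-618123, Mul(216922, Rational(-11196648287, 59592))), -1) = Pow(Add(-618123, Rational(-1214399669856307, 29796)), -1) = Pow(Rational(-1214418087449215, 29796), -1) = Rational(-29796, 1214418087449215)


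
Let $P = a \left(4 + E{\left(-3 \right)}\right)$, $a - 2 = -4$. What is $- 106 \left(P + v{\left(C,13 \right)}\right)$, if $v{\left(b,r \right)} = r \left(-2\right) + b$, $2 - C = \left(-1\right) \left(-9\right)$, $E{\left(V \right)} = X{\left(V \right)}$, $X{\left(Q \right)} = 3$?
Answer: $4982$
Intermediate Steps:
$a = -2$ ($a = 2 - 4 = -2$)
$E{\left(V \right)} = 3$
$C = -7$ ($C = 2 - \left(-1\right) \left(-9\right) = 2 - 9 = -7$)
$v{\left(b,r \right)} = b - 2 r$ ($v{\left(b,r \right)} = - 2 r + b = b - 2 r$)
$P = -14$ ($P = - 2 \left(4 + 3\right) = \left(-2\right) 7 = -14$)
$- 106 \left(P + v{\left(C,13 \right)}\right) = - 106 \left(-14 - 33\right) = \left(-106\right) \left(-47\right) = 4982$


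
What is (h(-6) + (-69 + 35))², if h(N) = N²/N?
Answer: 1600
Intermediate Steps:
h(N) = N
(h(-6) + (-69 + 35))² = (-6 + (-69 + 35))² = (-6 - 34)² = (-40)² = 1600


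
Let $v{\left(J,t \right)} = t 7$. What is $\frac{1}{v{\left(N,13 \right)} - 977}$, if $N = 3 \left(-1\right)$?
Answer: $- \frac{1}{886} \approx -0.0011287$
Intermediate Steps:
$N = -3$
$v{\left(J,t \right)} = 7 t$
$\frac{1}{v{\left(N,13 \right)} - 977} = \frac{1}{7 \cdot 13 - 977} = \frac{1}{91 - 977} = \frac{1}{-886} = - \frac{1}{886}$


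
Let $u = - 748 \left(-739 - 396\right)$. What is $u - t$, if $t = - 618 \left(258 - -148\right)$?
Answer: $1099888$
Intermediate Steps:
$u = 848980$ ($u = \left(-748\right) \left(-1135\right) = 848980$)
$t = -250908$ ($t = - 618 \left(258 + 148\right) = \left(-618\right) 406 = -250908$)
$u - t = 848980 - -250908 = 848980 + 250908 = 1099888$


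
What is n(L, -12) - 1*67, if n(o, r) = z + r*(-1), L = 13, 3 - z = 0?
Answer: -52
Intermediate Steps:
z = 3 (z = 3 - 1*0 = 3 + 0 = 3)
n(o, r) = 3 - r (n(o, r) = 3 + r*(-1) = 3 - r)
n(L, -12) - 1*67 = (3 - 1*(-12)) - 1*67 = (3 + 12) - 67 = 15 - 67 = -52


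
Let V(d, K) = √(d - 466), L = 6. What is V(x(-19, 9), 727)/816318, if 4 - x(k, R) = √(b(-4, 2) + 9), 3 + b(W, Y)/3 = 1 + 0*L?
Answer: √(-462 - √3)/816318 ≈ 2.638e-5*I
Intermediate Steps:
b(W, Y) = -6 (b(W, Y) = -9 + 3*(1 + 0*6) = -9 + 3*(1 + 0) = -9 + 3*1 = -9 + 3 = -6)
x(k, R) = 4 - √3 (x(k, R) = 4 - √(-6 + 9) = 4 - √3)
V(d, K) = √(-466 + d)
V(x(-19, 9), 727)/816318 = √(-466 + (4 - √3))/816318 = √(-462 - √3)*(1/816318) = √(-462 - √3)/816318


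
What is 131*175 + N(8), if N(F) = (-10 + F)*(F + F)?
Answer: 22893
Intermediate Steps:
N(F) = 2*F*(-10 + F) (N(F) = (-10 + F)*(2*F) = 2*F*(-10 + F))
131*175 + N(8) = 131*175 + 2*8*(-10 + 8) = 22925 + 2*8*(-2) = 22925 - 32 = 22893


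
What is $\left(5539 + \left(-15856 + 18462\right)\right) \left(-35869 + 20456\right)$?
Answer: $-125538885$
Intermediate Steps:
$\left(5539 + \left(-15856 + 18462\right)\right) \left(-35869 + 20456\right) = \left(5539 + 2606\right) \left(-15413\right) = 8145 \left(-15413\right) = -125538885$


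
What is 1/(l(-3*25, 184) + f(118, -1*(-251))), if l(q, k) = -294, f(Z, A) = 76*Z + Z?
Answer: 1/8792 ≈ 0.00011374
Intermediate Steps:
f(Z, A) = 77*Z
1/(l(-3*25, 184) + f(118, -1*(-251))) = 1/(-294 + 77*118) = 1/(-294 + 9086) = 1/8792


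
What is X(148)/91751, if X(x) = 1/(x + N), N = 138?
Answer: 1/26240786 ≈ 3.8109e-8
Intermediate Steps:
X(x) = 1/(138 + x) (X(x) = 1/(x + 138) = 1/(138 + x))
X(148)/91751 = 1/((138 + 148)*91751) = (1/91751)/286 = (1/286)*(1/91751) = 1/26240786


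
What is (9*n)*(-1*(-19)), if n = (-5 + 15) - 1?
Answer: 1539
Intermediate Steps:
n = 9 (n = 10 - 1 = 9)
(9*n)*(-1*(-19)) = (9*9)*(-1*(-19)) = 81*19 = 1539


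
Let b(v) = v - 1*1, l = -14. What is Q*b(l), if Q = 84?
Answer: -1260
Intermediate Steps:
b(v) = -1 + v (b(v) = v - 1 = -1 + v)
Q*b(l) = 84*(-1 - 14) = 84*(-15) = -1260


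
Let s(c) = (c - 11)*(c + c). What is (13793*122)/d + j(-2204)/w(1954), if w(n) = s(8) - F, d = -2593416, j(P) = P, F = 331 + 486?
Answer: 2130156787/1121652420 ≈ 1.8991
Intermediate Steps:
F = 817
s(c) = 2*c*(-11 + c) (s(c) = (-11 + c)*(2*c) = 2*c*(-11 + c))
w(n) = -865 (w(n) = 2*8*(-11 + 8) - 1*817 = 2*8*(-3) - 817 = -48 - 817 = -865)
(13793*122)/d + j(-2204)/w(1954) = (13793*122)/(-2593416) - 2204/(-865) = 1682746*(-1/2593416) - 2204*(-1/865) = -841373/1296708 + 2204/865 = 2130156787/1121652420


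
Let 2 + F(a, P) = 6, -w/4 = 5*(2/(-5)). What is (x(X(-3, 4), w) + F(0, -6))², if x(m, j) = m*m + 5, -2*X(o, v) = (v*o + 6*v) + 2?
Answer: 3364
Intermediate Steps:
w = 8 (w = -20*2/(-5) = -20*2*(-⅕) = -20*(-2)/5 = -4*(-2) = 8)
X(o, v) = -1 - 3*v - o*v/2 (X(o, v) = -((v*o + 6*v) + 2)/2 = -((o*v + 6*v) + 2)/2 = -((6*v + o*v) + 2)/2 = -(2 + 6*v + o*v)/2 = -1 - 3*v - o*v/2)
F(a, P) = 4 (F(a, P) = -2 + 6 = 4)
x(m, j) = 5 + m² (x(m, j) = m² + 5 = 5 + m²)
(x(X(-3, 4), w) + F(0, -6))² = ((5 + (-1 - 3*4 - ½*(-3)*4)²) + 4)² = ((5 + (-1 - 12 + 6)²) + 4)² = ((5 + (-7)²) + 4)² = ((5 + 49) + 4)² = (54 + 4)² = 58² = 3364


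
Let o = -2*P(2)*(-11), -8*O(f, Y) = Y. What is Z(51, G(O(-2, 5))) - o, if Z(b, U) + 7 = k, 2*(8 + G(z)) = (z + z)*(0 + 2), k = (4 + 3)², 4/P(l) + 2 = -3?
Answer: 298/5 ≈ 59.600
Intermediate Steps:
O(f, Y) = -Y/8
P(l) = -⅘ (P(l) = 4/(-2 - 3) = 4/(-5) = 4*(-⅕) = -⅘)
k = 49 (k = 7² = 49)
G(z) = -8 + 2*z (G(z) = -8 + ((z + z)*(0 + 2))/2 = -8 + ((2*z)*2)/2 = -8 + (4*z)/2 = -8 + 2*z)
Z(b, U) = 42 (Z(b, U) = -7 + 49 = 42)
o = -88/5 (o = -2*(-⅘)*(-11) = (8/5)*(-11) = -88/5 ≈ -17.600)
Z(51, G(O(-2, 5))) - o = 42 - 1*(-88/5) = 42 + 88/5 = 298/5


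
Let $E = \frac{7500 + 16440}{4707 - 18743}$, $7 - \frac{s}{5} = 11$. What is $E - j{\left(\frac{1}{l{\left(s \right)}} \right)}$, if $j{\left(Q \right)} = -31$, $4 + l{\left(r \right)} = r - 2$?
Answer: $\frac{102794}{3509} \approx 29.294$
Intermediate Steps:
$s = -20$ ($s = 35 - 55 = -20$)
$l{\left(r \right)} = -6 + r$ ($l{\left(r \right)} = -4 + \left(r - 2\right) = -4 + \left(-2 + r\right) = -6 + r$)
$E = - \frac{5985}{3509}$ ($E = \frac{23940}{-14036} = 23940 \left(- \frac{1}{14036}\right) = - \frac{5985}{3509} \approx -1.7056$)
$E - j{\left(\frac{1}{l{\left(s \right)}} \right)} = - \frac{5985}{3509} - -31 = - \frac{5985}{3509} + 31 = \frac{102794}{3509}$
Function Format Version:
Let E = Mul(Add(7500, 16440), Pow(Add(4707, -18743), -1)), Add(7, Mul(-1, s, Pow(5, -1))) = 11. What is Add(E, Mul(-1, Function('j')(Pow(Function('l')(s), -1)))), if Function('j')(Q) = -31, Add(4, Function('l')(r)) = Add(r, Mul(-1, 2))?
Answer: Rational(102794, 3509) ≈ 29.294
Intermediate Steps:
s = -20 (s = Add(35, Mul(-5, 11)) = Add(35, -55) = -20)
Function('l')(r) = Add(-6, r) (Function('l')(r) = Add(-4, Add(r, Mul(-1, 2))) = Add(-4, Add(r, -2)) = Add(-4, Add(-2, r)) = Add(-6, r))
E = Rational(-5985, 3509) (E = Mul(23940, Pow(-14036, -1)) = Mul(23940, Rational(-1, 14036)) = Rational(-5985, 3509) ≈ -1.7056)
Add(E, Mul(-1, Function('j')(Pow(Function('l')(s), -1)))) = Add(Rational(-5985, 3509), Mul(-1, -31)) = Add(Rational(-5985, 3509), 31) = Rational(102794, 3509)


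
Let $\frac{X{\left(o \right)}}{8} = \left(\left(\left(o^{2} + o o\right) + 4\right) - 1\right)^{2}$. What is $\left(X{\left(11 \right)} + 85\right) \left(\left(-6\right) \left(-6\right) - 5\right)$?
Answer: $14888835$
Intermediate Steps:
$X{\left(o \right)} = 8 \left(3 + 2 o^{2}\right)^{2}$ ($X{\left(o \right)} = 8 \left(\left(\left(o^{2} + o o\right) + 4\right) - 1\right)^{2} = 8 \left(\left(\left(o^{2} + o^{2}\right) + 4\right) - 1\right)^{2} = 8 \left(\left(2 o^{2} + 4\right) - 1\right)^{2} = 8 \left(\left(4 + 2 o^{2}\right) - 1\right)^{2} = 8 \left(3 + 2 o^{2}\right)^{2}$)
$\left(X{\left(11 \right)} + 85\right) \left(\left(-6\right) \left(-6\right) - 5\right) = \left(8 \left(3 + 2 \cdot 11^{2}\right)^{2} + 85\right) \left(\left(-6\right) \left(-6\right) - 5\right) = \left(8 \left(3 + 2 \cdot 121\right)^{2} + 85\right) \left(36 - 5\right) = \left(8 \left(3 + 242\right)^{2} + 85\right) 31 = \left(8 \cdot 245^{2} + 85\right) 31 = \left(8 \cdot 60025 + 85\right) 31 = \left(480200 + 85\right) 31 = 480285 \cdot 31 = 14888835$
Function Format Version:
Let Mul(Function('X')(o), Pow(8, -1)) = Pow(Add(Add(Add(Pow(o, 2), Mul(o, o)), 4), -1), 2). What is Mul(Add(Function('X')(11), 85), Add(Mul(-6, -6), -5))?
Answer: 14888835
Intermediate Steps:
Function('X')(o) = Mul(8, Pow(Add(3, Mul(2, Pow(o, 2))), 2)) (Function('X')(o) = Mul(8, Pow(Add(Add(Add(Pow(o, 2), Mul(o, o)), 4), -1), 2)) = Mul(8, Pow(Add(Add(Add(Pow(o, 2), Pow(o, 2)), 4), -1), 2)) = Mul(8, Pow(Add(Add(Mul(2, Pow(o, 2)), 4), -1), 2)) = Mul(8, Pow(Add(Add(4, Mul(2, Pow(o, 2))), -1), 2)) = Mul(8, Pow(Add(3, Mul(2, Pow(o, 2))), 2)))
Mul(Add(Function('X')(11), 85), Add(Mul(-6, -6), -5)) = Mul(Add(Mul(8, Pow(Add(3, Mul(2, Pow(11, 2))), 2)), 85), Add(Mul(-6, -6), -5)) = Mul(Add(Mul(8, Pow(Add(3, Mul(2, 121)), 2)), 85), Add(36, -5)) = Mul(Add(Mul(8, Pow(Add(3, 242), 2)), 85), 31) = Mul(Add(Mul(8, Pow(245, 2)), 85), 31) = Mul(Add(Mul(8, 60025), 85), 31) = Mul(Add(480200, 85), 31) = Mul(480285, 31) = 14888835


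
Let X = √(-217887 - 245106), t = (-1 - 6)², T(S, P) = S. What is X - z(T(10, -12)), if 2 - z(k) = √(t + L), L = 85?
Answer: -2 + √134 + I*√462993 ≈ 9.5758 + 680.44*I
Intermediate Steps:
t = 49 (t = (-7)² = 49)
z(k) = 2 - √134 (z(k) = 2 - √(49 + 85) = 2 - √134)
X = I*√462993 (X = √(-462993) = I*√462993 ≈ 680.44*I)
X - z(T(10, -12)) = I*√462993 - (2 - √134) = I*√462993 + (-2 + √134) = -2 + √134 + I*√462993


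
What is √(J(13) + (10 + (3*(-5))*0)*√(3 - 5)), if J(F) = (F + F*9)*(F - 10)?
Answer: √(390 + 10*I*√2) ≈ 19.752 + 0.358*I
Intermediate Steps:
J(F) = 10*F*(-10 + F) (J(F) = (F + 9*F)*(-10 + F) = (10*F)*(-10 + F) = 10*F*(-10 + F))
√(J(13) + (10 + (3*(-5))*0)*√(3 - 5)) = √(10*13*(-10 + 13) + (10 + (3*(-5))*0)*√(3 - 5)) = √(10*13*3 + (10 - 15*0)*√(-2)) = √(390 + (10 + 0)*(I*√2)) = √(390 + 10*(I*√2)) = √(390 + 10*I*√2)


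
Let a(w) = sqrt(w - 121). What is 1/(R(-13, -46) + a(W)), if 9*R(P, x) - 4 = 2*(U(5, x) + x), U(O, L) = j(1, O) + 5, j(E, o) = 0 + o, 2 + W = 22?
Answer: -612/12805 - 81*I*sqrt(101)/12805 ≈ -0.047794 - 0.063572*I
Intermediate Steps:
W = 20 (W = -2 + 22 = 20)
j(E, o) = o
a(w) = sqrt(-121 + w)
U(O, L) = 5 + O (U(O, L) = O + 5 = 5 + O)
R(P, x) = 8/3 + 2*x/9 (R(P, x) = 4/9 + (2*((5 + 5) + x))/9 = 4/9 + (2*(10 + x))/9 = 4/9 + (20 + 2*x)/9 = 4/9 + (20/9 + 2*x/9) = 8/3 + 2*x/9)
1/(R(-13, -46) + a(W)) = 1/((8/3 + (2/9)*(-46)) + sqrt(-121 + 20)) = 1/((8/3 - 92/9) + sqrt(-101)) = 1/(-68/9 + I*sqrt(101))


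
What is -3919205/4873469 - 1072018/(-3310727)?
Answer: -7750971321593/16134725401963 ≈ -0.48039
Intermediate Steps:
-3919205/4873469 - 1072018/(-3310727) = -3919205*1/4873469 - 1072018*(-1/3310727) = -3919205/4873469 + 1072018/3310727 = -7750971321593/16134725401963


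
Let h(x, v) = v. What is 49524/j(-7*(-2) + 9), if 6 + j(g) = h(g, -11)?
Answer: -49524/17 ≈ -2913.2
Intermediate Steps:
j(g) = -17 (j(g) = -6 - 11 = -17)
49524/j(-7*(-2) + 9) = 49524/(-17) = 49524*(-1/17) = -49524/17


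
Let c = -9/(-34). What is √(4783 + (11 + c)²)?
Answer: √5675837/34 ≈ 70.071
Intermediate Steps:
c = 9/34 (c = -9*(-1/34) = 9/34 ≈ 0.26471)
√(4783 + (11 + c)²) = √(4783 + (11 + 9/34)²) = √(4783 + (383/34)²) = √(4783 + 146689/1156) = √(5675837/1156) = √5675837/34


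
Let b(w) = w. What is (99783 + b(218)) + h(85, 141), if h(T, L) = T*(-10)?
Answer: 99151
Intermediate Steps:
h(T, L) = -10*T
(99783 + b(218)) + h(85, 141) = (99783 + 218) - 10*85 = 100001 - 850 = 99151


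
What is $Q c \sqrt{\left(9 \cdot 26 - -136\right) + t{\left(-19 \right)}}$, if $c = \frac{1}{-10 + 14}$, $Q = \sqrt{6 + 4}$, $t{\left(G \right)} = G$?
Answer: $\frac{3 \sqrt{390}}{4} \approx 14.811$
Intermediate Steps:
$Q = \sqrt{10} \approx 3.1623$
$c = \frac{1}{4} \approx 0.25$
$Q c \sqrt{\left(9 \cdot 26 - -136\right) + t{\left(-19 \right)}} = \sqrt{10} \cdot \frac{1}{4} \sqrt{\left(9 \cdot 26 - -136\right) - 19} = \frac{\sqrt{10}}{4} \sqrt{\left(234 + 136\right) - 19} = \frac{\sqrt{10}}{4} \sqrt{370 - 19} = \frac{\sqrt{10}}{4} \sqrt{351} = \frac{\sqrt{10}}{4} \cdot 3 \sqrt{39} = \frac{3 \sqrt{390}}{4}$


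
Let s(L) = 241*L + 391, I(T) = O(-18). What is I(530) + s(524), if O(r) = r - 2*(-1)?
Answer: 126659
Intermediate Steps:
O(r) = 2 + r (O(r) = r + 2 = 2 + r)
I(T) = -16 (I(T) = 2 - 18 = -16)
s(L) = 391 + 241*L
I(530) + s(524) = -16 + (391 + 241*524) = -16 + (391 + 126284) = -16 + 126675 = 126659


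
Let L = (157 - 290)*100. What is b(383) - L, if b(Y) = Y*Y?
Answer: 159989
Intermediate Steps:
L = -13300 (L = -133*100 = -13300)
b(Y) = Y²
b(383) - L = 383² - 1*(-13300) = 146689 + 13300 = 159989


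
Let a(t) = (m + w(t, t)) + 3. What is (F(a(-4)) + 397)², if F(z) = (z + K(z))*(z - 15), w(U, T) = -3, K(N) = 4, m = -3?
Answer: 143641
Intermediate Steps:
a(t) = -3 (a(t) = (-3 - 3) + 3 = -6 + 3 = -3)
F(z) = (-15 + z)*(4 + z) (F(z) = (z + 4)*(z - 15) = (4 + z)*(-15 + z) = (-15 + z)*(4 + z))
(F(a(-4)) + 397)² = ((-60 + (-3)² - 11*(-3)) + 397)² = ((-60 + 9 + 33) + 397)² = (-18 + 397)² = 379² = 143641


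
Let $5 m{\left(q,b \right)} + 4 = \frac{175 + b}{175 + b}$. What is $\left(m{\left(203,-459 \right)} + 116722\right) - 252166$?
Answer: $- \frac{677223}{5} \approx -1.3544 \cdot 10^{5}$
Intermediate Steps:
$m{\left(q,b \right)} = - \frac{3}{5}$ ($m{\left(q,b \right)} = - \frac{4}{5} + \frac{\left(175 + b\right) \frac{1}{175 + b}}{5} = - \frac{4}{5} + \frac{1}{5} \cdot 1 = - \frac{4}{5} + \frac{1}{5} = - \frac{3}{5}$)
$\left(m{\left(203,-459 \right)} + 116722\right) - 252166 = \left(- \frac{3}{5} + 116722\right) - 252166 = \frac{583607}{5} - 252166 = - \frac{677223}{5}$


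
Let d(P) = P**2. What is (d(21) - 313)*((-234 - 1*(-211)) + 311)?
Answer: 36864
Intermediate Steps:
(d(21) - 313)*((-234 - 1*(-211)) + 311) = (21**2 - 313)*((-234 - 1*(-211)) + 311) = (441 - 313)*((-234 + 211) + 311) = 128*(-23 + 311) = 128*288 = 36864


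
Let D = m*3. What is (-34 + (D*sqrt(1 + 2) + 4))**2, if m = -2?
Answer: 1008 + 360*sqrt(3) ≈ 1631.5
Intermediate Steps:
D = -6 (D = -2*3 = -6)
(-34 + (D*sqrt(1 + 2) + 4))**2 = (-34 + (-6*sqrt(1 + 2) + 4))**2 = (-34 + (-6*sqrt(3) + 4))**2 = (-34 + (4 - 6*sqrt(3)))**2 = (-30 - 6*sqrt(3))**2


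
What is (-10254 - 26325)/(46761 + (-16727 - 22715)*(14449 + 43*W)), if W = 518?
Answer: 12193/482793935 ≈ 2.5255e-5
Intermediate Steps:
(-10254 - 26325)/(46761 + (-16727 - 22715)*(14449 + 43*W)) = (-10254 - 26325)/(46761 + (-16727 - 22715)*(14449 + 43*518)) = -36579/(46761 - 39442*(14449 + 22274)) = -36579/(46761 - 39442*36723) = -36579/(46761 - 1448428566) = -36579/(-1448381805) = -36579*(-1/1448381805) = 12193/482793935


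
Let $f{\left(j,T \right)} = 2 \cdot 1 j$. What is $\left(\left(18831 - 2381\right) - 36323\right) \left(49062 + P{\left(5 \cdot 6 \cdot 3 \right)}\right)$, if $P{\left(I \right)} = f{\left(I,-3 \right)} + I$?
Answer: $-980374836$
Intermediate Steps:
$f{\left(j,T \right)} = 2 j$
$P{\left(I \right)} = 3 I$ ($P{\left(I \right)} = 2 I + I = 3 I$)
$\left(\left(18831 - 2381\right) - 36323\right) \left(49062 + P{\left(5 \cdot 6 \cdot 3 \right)}\right) = \left(\left(18831 - 2381\right) - 36323\right) \left(49062 + 3 \cdot 5 \cdot 6 \cdot 3\right) = \left(\left(18831 - 2381\right) - 36323\right) \left(49062 + 3 \cdot 30 \cdot 3\right) = \left(16450 - 36323\right) \left(49062 + 3 \cdot 90\right) = - 19873 \left(49062 + 270\right) = \left(-19873\right) 49332 = -980374836$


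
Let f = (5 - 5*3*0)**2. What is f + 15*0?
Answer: 25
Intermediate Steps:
f = 25 (f = (5 - 15*0)**2 = (5 + 0)**2 = 5**2 = 25)
f + 15*0 = 25 + 15*0 = 25 + 0 = 25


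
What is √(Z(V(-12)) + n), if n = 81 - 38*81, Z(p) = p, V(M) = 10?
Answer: I*√2987 ≈ 54.653*I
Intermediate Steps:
n = -2997 (n = 81 - 3078 = -2997)
√(Z(V(-12)) + n) = √(10 - 2997) = √(-2987) = I*√2987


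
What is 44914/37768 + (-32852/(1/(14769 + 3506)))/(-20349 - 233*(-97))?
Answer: -2834335543009/10631692 ≈ -2.6659e+5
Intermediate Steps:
44914/37768 + (-32852/(1/(14769 + 3506)))/(-20349 - 233*(-97)) = 44914*(1/37768) + (-32852/(1/18275))/(-20349 - 1*(-22601)) = 22457/18884 + (-32852/1/18275)/(-20349 + 22601) = 22457/18884 - 32852*18275/2252 = 22457/18884 - 600370300*1/2252 = 22457/18884 - 150092575/563 = -2834335543009/10631692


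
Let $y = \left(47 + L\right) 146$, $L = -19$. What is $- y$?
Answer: $-4088$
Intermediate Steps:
$y = 4088$ ($y = \left(47 - 19\right) 146 = 28 \cdot 146 = 4088$)
$- y = \left(-1\right) 4088 = -4088$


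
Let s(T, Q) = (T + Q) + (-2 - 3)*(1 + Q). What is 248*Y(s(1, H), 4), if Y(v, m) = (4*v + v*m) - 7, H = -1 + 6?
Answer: -49352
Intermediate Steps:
H = 5
s(T, Q) = -5 + T - 4*Q (s(T, Q) = (Q + T) - 5*(1 + Q) = (Q + T) + (-5 - 5*Q) = -5 + T - 4*Q)
Y(v, m) = -7 + 4*v + m*v (Y(v, m) = (4*v + m*v) - 7 = -7 + 4*v + m*v)
248*Y(s(1, H), 4) = 248*(-7 + 4*(-5 + 1 - 4*5) + 4*(-5 + 1 - 4*5)) = 248*(-7 + 4*(-5 + 1 - 20) + 4*(-5 + 1 - 20)) = 248*(-7 + 4*(-24) + 4*(-24)) = 248*(-7 - 96 - 96) = 248*(-199) = -49352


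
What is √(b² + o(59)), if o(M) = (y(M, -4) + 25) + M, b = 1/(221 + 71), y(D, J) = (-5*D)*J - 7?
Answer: √107176849/292 ≈ 35.454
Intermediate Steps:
y(D, J) = -7 - 5*D*J (y(D, J) = -5*D*J - 7 = -7 - 5*D*J)
b = 1/292 ≈ 0.0034247
o(M) = 18 + 21*M (o(M) = ((-7 - 5*M*(-4)) + 25) + M = ((-7 + 20*M) + 25) + M = (18 + 20*M) + M = 18 + 21*M)
√(b² + o(59)) = √((1/292)² + (18 + 21*59)) = √(1/85264 + (18 + 1239)) = √(1/85264 + 1257) = √(107176849/85264) = √107176849/292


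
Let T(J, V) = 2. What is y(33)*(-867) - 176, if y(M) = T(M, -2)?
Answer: -1910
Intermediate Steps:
y(M) = 2
y(33)*(-867) - 176 = 2*(-867) - 176 = -1734 - 176 = -1910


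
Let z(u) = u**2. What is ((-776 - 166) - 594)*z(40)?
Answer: -2457600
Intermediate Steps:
((-776 - 166) - 594)*z(40) = ((-776 - 166) - 594)*40**2 = (-942 - 594)*1600 = -1536*1600 = -2457600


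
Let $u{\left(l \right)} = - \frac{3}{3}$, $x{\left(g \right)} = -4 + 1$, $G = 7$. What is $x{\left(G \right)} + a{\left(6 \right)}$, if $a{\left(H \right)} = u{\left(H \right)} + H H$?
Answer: $32$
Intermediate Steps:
$x{\left(g \right)} = -3$
$u{\left(l \right)} = -1$ ($u{\left(l \right)} = \left(-3\right) \frac{1}{3} = -1$)
$a{\left(H \right)} = -1 + H^{2}$ ($a{\left(H \right)} = -1 + H H = -1 + H^{2}$)
$x{\left(G \right)} + a{\left(6 \right)} = -3 - \left(1 - 6^{2}\right) = -3 + \left(-1 + 36\right) = -3 + 35 = 32$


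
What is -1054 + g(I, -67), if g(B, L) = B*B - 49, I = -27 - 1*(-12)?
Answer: -878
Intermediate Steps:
I = -15 (I = -27 + 12 = -15)
g(B, L) = -49 + B² (g(B, L) = B² - 49 = -49 + B²)
-1054 + g(I, -67) = -1054 + (-49 + (-15)²) = -1054 + (-49 + 225) = -1054 + 176 = -878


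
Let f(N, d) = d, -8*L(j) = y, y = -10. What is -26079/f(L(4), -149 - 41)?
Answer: 26079/190 ≈ 137.26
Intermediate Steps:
L(j) = 5/4 (L(j) = -⅛*(-10) = 5/4)
-26079/f(L(4), -149 - 41) = -26079/(-149 - 41) = -26079/(-190) = -26079*(-1/190) = 26079/190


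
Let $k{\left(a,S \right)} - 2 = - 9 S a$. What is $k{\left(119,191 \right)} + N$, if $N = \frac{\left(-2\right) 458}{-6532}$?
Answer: $- \frac{334044618}{1633} \approx -2.0456 \cdot 10^{5}$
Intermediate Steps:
$k{\left(a,S \right)} = 2 - 9 S a$
$N = \frac{229}{1633}$ ($N = \left(-916\right) \left(- \frac{1}{6532}\right) = \frac{229}{1633} \approx 0.14023$)
$k{\left(119,191 \right)} + N = \left(2 - 1719 \cdot 119\right) + \frac{229}{1633} = \left(2 - 204561\right) + \frac{229}{1633} = -204559 + \frac{229}{1633} = - \frac{334044618}{1633}$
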